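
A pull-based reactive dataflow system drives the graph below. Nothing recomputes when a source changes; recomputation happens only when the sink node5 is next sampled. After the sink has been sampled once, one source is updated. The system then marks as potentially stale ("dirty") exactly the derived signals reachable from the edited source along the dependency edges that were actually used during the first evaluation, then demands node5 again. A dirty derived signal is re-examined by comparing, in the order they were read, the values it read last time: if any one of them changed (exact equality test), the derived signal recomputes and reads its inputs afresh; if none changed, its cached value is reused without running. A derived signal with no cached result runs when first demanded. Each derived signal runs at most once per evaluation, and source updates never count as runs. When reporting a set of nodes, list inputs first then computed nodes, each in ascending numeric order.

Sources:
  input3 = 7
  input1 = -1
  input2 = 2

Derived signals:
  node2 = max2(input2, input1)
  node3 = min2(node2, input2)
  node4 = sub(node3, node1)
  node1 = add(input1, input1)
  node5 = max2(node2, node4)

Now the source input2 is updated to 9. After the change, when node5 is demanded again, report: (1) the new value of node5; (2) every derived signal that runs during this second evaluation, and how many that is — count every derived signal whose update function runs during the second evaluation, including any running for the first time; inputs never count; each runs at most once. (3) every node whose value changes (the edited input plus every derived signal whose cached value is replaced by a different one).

First evaluation (everything demanded from the output):
  node1 = add(-1, -1) = -2
  node2 = max2(2, -1) = 2
  node3 = min2(2, 2) = 2
  node4 = sub(2, -2) = 4
  node5 = max2(2, 4) = 4

Propagation after the edit:
  node2: runs — input2 2->9; result 9.
  node3: runs — node2 2->9; input2 2->9; result 9.
  node4: runs — node3 2->9; result 11.
  node5: runs — node2 2->9; node4 4->11; result 11.

New value of node5: 11.
Derived signals that run: node2, node3, node4, node5 — 4 in total.
Values that change: input2, node2, node3, node4, node5.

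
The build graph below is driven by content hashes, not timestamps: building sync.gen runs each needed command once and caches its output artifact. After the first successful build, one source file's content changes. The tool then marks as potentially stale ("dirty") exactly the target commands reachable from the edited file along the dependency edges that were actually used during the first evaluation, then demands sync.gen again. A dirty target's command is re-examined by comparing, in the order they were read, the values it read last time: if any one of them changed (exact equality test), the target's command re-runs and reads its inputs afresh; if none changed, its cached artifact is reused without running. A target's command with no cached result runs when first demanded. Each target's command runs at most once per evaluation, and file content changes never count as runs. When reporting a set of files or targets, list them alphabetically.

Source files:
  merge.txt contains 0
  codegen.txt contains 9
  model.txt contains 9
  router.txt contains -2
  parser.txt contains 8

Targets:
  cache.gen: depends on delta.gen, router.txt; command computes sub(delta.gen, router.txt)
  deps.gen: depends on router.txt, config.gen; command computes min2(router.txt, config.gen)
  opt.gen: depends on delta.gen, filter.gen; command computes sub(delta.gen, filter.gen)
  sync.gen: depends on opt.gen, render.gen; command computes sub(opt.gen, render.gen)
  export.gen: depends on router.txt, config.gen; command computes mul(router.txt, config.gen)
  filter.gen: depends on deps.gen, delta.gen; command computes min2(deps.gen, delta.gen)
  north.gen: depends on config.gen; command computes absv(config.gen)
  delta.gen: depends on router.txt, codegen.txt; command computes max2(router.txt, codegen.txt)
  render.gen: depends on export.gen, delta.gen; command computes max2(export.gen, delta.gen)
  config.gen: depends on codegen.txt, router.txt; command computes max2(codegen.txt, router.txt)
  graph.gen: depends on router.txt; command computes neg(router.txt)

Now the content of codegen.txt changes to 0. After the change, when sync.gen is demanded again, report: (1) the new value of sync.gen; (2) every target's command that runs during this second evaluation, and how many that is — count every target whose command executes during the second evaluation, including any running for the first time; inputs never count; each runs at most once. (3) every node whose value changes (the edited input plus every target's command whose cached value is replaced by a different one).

sync.gen now evaluates to 2.
Run set: config.gen, delta.gen, deps.gen, export.gen, filter.gen, opt.gen, render.gen, sync.gen (8 run).
Changed values: codegen.txt, config.gen, delta.gen, export.gen, opt.gen, render.gen.

Initial pass — values computed on the first demand:
  config.gen = max2(9, -2) = 9
  delta.gen = max2(-2, 9) = 9
  deps.gen = min2(-2, 9) = -2
  export.gen = mul(-2, 9) = -18
  filter.gen = min2(-2, 9) = -2
  opt.gen = sub(9, -2) = 11
  render.gen = max2(-18, 9) = 9
  sync.gen = sub(11, 9) = 2

Second demand — change propagation:
  config.gen: re-runs because codegen.txt 9->0; new result 0.
  delta.gen: re-runs because codegen.txt 9->0; new result 0.
  deps.gen: re-runs because config.gen 9->0; new result -2 (unchanged).
  export.gen: re-runs because config.gen 9->0; new result 0.
  filter.gen: re-runs because delta.gen 9->0; new result -2 (unchanged).
  opt.gen: re-runs because delta.gen 9->0; new result 2.
  render.gen: re-runs because export.gen -18->0; delta.gen 9->0; new result 0.
  sync.gen: re-runs because opt.gen 11->2; render.gen 9->0; new result 2 (unchanged).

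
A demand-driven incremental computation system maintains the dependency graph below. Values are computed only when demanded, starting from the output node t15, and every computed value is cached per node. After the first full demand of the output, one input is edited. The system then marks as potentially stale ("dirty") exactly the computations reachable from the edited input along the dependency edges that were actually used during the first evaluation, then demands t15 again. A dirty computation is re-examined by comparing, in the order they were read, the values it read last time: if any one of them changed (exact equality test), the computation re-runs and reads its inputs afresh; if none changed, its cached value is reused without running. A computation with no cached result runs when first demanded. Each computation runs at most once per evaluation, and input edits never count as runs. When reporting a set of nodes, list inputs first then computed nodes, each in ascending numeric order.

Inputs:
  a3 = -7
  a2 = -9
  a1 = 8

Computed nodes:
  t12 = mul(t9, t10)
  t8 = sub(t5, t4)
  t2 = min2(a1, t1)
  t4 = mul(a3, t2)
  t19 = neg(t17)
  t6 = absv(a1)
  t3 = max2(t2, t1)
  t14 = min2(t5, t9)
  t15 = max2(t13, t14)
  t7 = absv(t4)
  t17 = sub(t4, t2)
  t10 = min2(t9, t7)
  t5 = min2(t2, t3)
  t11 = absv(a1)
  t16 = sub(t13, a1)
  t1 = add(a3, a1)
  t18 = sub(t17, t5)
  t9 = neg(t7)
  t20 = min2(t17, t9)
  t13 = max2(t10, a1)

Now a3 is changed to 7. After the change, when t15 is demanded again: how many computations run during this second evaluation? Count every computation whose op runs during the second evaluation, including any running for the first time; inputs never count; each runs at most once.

First evaluation (everything demanded from the output):
  t1 = add(-7, 8) = 1
  t2 = min2(8, 1) = 1
  t3 = max2(1, 1) = 1
  t4 = mul(-7, 1) = -7
  t5 = min2(1, 1) = 1
  t7 = absv(-7) = 7
  t9 = neg(7) = -7
  t10 = min2(-7, 7) = -7
  t13 = max2(-7, 8) = 8
  t14 = min2(1, -7) = -7
  t15 = max2(8, -7) = 8

Propagation after the edit:
  t1: runs — a3 -7->7; result 15.
  t2: runs — t1 1->15; result 8.
  t3: runs — t2 1->8; t1 1->15; result 15.
  t4: runs — a3 -7->7; t2 1->8; result 56.
  t5: runs — t2 1->8; t3 1->15; result 8.
  t7: runs — t4 -7->56; result 56.
  t9: runs — t7 7->56; result -56.
  t10: runs — t9 -7->-56; t7 7->56; result -56.
  t13: runs — t10 -7->-56; result 8 (same value as before).
  t14: runs — t5 1->8; t9 -7->-56; result -56.
  t15: runs — t14 -7->-56; result 8 (same value as before).

Computations that run: t1, t2, t3, t4, t5, t7, t9, t10, t13, t14, t15 — 11 in total.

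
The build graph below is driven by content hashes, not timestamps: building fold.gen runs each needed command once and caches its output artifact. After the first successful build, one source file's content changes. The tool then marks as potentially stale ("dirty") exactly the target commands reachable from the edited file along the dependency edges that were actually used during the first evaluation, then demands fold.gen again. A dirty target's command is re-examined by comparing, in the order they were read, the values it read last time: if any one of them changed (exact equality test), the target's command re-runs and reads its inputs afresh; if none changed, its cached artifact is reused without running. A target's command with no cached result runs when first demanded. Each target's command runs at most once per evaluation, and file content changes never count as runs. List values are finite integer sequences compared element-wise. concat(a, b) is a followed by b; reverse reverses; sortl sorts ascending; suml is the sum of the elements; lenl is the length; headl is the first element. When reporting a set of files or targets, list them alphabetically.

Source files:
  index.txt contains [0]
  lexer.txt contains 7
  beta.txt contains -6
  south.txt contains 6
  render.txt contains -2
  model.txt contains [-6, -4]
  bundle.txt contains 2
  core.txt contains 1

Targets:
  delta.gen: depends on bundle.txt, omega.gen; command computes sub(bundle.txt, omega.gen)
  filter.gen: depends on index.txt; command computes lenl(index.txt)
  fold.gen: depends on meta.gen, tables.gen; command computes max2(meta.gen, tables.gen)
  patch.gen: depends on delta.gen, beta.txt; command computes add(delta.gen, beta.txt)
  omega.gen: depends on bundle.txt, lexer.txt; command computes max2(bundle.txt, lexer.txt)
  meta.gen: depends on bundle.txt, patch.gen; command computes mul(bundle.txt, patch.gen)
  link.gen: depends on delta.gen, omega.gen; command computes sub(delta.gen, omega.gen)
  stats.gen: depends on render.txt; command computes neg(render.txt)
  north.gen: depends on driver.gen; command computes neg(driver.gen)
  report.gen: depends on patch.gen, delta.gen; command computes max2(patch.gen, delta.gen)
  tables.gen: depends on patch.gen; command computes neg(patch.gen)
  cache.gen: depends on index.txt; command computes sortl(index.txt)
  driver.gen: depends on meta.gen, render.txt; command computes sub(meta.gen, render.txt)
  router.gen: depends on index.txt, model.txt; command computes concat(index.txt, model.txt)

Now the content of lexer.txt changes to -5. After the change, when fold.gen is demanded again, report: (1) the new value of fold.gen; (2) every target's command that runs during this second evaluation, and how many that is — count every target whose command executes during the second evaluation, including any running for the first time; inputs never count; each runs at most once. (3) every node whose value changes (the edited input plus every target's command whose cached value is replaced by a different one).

Initial pass — values computed on the first demand:
  omega.gen = max2(2, 7) = 7
  delta.gen = sub(2, 7) = -5
  patch.gen = add(-5, -6) = -11
  meta.gen = mul(2, -11) = -22
  tables.gen = neg(-11) = 11
  fold.gen = max2(-22, 11) = 11

Second demand — change propagation:
  omega.gen: re-runs because lexer.txt 7->-5; new result 2.
  delta.gen: re-runs because omega.gen 7->2; new result 0.
  patch.gen: re-runs because delta.gen -5->0; new result -6.
  meta.gen: re-runs because patch.gen -11->-6; new result -12.
  tables.gen: re-runs because patch.gen -11->-6; new result 6.
  fold.gen: re-runs because meta.gen -22->-12; tables.gen 11->6; new result 6.

fold.gen now evaluates to 6.
Run set: delta.gen, fold.gen, meta.gen, omega.gen, patch.gen, tables.gen (6 run).
Changed values: delta.gen, fold.gen, lexer.txt, meta.gen, omega.gen, patch.gen, tables.gen.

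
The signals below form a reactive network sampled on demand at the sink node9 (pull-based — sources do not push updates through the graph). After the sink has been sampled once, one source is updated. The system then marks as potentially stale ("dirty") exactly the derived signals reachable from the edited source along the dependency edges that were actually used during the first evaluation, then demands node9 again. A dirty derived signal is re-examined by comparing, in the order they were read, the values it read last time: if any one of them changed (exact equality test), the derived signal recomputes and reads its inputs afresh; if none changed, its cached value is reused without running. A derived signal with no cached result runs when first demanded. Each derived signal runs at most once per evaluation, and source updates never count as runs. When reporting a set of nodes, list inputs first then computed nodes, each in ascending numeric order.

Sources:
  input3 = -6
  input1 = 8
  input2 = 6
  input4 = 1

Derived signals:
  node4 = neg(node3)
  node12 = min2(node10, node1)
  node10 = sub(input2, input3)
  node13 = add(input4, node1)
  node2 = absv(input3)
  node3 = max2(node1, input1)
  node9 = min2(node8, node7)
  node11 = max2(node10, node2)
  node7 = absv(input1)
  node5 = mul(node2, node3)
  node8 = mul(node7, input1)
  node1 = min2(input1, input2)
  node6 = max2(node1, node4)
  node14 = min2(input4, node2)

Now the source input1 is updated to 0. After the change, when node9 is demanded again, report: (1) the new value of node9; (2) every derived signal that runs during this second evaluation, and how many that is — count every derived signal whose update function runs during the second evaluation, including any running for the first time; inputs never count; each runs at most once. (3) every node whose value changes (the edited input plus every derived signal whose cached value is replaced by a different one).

Initial pass — values computed on the first demand:
  node7 = absv(8) = 8
  node8 = mul(8, 8) = 64
  node9 = min2(64, 8) = 8

Second demand — change propagation:
  node7: re-runs because input1 8->0; new result 0.
  node8: re-runs because node7 8->0; input1 8->0; new result 0.
  node9: re-runs because node8 64->0; node7 8->0; new result 0.

node9 now evaluates to 0.
Run set: node7, node8, node9 (3 run).
Changed values: input1, node7, node8, node9.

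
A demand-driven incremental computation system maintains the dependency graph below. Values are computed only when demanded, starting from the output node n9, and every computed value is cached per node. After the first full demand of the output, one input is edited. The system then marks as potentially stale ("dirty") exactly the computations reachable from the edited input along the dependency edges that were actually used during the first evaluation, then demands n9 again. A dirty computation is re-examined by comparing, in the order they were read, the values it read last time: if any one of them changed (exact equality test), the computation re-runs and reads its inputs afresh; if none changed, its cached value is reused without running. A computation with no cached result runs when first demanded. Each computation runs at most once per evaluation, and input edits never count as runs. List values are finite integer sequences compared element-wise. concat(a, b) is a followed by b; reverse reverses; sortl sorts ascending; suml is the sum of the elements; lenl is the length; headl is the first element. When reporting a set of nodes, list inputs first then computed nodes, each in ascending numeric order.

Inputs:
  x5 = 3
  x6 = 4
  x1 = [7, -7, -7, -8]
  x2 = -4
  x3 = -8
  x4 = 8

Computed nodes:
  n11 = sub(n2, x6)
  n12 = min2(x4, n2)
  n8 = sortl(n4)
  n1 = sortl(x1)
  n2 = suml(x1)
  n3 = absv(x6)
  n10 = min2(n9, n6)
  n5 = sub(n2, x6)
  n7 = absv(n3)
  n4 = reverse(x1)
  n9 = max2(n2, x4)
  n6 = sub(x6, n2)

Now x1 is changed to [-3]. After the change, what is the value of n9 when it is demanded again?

First evaluation (everything demanded from the output):
  n2 = suml([7, -7, -7, -8]) = -15
  n9 = max2(-15, 8) = 8

Propagation after the edit:
  n2: runs — x1 [7, -7, -7, -8]->[-3]; result -3.
  n9: runs — n2 -15->-3; result 8 (same value as before).

New value of n9: 8.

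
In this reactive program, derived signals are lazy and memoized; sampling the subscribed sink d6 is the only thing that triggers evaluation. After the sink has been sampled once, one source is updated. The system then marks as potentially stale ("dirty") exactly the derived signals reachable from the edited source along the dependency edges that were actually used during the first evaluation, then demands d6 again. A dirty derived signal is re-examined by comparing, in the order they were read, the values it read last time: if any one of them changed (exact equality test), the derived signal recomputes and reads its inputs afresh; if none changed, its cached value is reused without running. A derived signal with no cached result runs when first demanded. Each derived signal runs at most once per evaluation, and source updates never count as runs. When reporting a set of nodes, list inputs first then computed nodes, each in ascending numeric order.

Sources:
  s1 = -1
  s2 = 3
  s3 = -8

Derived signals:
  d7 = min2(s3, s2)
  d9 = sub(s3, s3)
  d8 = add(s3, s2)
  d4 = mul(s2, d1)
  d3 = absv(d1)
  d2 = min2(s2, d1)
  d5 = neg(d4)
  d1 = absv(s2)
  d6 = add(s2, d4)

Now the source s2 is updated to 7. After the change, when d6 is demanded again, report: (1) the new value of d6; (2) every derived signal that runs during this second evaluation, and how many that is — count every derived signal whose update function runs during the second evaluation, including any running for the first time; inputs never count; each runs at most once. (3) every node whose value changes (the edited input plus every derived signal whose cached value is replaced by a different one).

Demanding d6 again yields 56.
3 derived signals run: d1, d4, d6.
The nodes whose values change: s2, d1, d4, d6.

First demand of the output computes:
  d1 = absv(3) = 3
  d4 = mul(3, 3) = 9
  d6 = add(3, 9) = 12

After the edit, cleaning proceeds:
  d1: a read changed (s2 3->7) — executes, giving 7.
  d4: a read changed (s2 3->7; d1 3->7) — executes, giving 49.
  d6: a read changed (s2 3->7; d4 9->49) — executes, giving 56.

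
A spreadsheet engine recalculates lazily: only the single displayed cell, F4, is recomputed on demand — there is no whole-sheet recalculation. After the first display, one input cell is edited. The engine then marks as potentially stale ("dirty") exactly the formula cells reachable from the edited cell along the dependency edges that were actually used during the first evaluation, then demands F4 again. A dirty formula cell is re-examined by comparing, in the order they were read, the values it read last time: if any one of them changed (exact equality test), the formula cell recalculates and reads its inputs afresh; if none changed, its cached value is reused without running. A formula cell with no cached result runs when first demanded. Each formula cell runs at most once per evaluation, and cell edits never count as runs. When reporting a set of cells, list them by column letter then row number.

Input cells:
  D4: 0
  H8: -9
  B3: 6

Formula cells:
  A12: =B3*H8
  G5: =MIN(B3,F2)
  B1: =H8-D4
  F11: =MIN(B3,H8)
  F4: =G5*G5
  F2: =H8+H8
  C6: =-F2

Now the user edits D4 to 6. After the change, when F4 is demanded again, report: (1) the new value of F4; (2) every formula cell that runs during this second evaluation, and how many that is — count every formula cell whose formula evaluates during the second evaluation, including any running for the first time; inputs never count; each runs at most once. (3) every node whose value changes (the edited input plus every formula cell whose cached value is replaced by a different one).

New value of F4: 324.
Formula cells that run: none — 0 in total.
Values that change: D4.
Key observation: D4 is never demanded by the output, so the edit triggers no recomputation at all.

First evaluation (everything demanded from the output):
  F2 = -9 + -9 = -18
  G5 = MIN(6, -18) = -18
  F4 = -18 * -18 = 324

Propagation after the edit:
  D4 feeds no computation that the output demands — nothing is marked dirty and nothing runs.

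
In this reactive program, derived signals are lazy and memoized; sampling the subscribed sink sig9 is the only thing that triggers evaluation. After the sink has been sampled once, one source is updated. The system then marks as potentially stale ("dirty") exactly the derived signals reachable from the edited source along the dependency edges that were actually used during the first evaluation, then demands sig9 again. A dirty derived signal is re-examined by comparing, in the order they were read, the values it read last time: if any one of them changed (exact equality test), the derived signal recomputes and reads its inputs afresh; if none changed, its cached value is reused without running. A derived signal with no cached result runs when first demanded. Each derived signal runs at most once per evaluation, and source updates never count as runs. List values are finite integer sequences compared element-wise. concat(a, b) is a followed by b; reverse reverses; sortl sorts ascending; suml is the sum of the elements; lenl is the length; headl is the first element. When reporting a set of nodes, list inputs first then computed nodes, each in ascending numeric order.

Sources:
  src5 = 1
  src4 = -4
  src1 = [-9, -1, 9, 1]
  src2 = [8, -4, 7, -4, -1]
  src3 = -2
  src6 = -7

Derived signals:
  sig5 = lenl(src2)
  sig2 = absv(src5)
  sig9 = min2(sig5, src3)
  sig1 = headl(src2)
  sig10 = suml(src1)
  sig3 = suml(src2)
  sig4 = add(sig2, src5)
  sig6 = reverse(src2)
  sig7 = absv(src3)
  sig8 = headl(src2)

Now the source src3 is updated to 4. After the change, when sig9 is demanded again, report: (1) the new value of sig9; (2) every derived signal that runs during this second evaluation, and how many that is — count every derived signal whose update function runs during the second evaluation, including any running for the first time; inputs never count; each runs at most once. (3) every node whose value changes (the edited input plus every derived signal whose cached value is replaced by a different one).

Demanding sig9 again yields 4.
1 derived signals run: sig9.
The nodes whose values change: src3, sig9.

First demand of the output computes:
  sig5 = lenl([8, -4, 7, -4, -1]) = 5
  sig9 = min2(5, -2) = -2

After the edit, cleaning proceeds:
  sig9: a read changed (src3 -2->4) — executes, giving 4.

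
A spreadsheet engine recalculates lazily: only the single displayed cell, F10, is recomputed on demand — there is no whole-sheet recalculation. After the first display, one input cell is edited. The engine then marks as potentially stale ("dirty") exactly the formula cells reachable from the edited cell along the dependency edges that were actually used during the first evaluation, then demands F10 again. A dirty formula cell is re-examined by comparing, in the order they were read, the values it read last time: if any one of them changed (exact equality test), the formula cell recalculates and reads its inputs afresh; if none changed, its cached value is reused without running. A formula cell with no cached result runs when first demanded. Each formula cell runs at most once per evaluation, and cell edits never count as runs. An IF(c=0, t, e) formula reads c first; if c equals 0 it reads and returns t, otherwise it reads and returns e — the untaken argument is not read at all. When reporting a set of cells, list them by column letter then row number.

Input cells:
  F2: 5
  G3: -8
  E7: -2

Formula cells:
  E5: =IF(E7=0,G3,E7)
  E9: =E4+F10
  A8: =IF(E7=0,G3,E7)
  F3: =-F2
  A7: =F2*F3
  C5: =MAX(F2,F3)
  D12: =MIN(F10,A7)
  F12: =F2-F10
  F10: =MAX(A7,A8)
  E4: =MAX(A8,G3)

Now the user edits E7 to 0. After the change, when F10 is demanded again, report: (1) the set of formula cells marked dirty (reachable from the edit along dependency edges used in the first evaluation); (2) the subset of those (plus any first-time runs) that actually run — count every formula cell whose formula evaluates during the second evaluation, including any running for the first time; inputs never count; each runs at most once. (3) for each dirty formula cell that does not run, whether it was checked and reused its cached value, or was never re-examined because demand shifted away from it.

First evaluation (everything demanded from the output):
  A8 = IF(E7=0: E7=-2 -> else branch E7) = -2
  F3 = -(5) = -5
  A7 = 5 * -5 = -25
  F10 = MAX(-25, -2) = -2

Propagation after the edit:
  A8: runs — E7 -2->0; E7 -2->0; result -8.
  F10: runs — A8 -2->-8; result -8.

Marked dirty: A8, F10.
Formula cells that run: A8, F10 — 2 in total.
Every dirty formula cell ran.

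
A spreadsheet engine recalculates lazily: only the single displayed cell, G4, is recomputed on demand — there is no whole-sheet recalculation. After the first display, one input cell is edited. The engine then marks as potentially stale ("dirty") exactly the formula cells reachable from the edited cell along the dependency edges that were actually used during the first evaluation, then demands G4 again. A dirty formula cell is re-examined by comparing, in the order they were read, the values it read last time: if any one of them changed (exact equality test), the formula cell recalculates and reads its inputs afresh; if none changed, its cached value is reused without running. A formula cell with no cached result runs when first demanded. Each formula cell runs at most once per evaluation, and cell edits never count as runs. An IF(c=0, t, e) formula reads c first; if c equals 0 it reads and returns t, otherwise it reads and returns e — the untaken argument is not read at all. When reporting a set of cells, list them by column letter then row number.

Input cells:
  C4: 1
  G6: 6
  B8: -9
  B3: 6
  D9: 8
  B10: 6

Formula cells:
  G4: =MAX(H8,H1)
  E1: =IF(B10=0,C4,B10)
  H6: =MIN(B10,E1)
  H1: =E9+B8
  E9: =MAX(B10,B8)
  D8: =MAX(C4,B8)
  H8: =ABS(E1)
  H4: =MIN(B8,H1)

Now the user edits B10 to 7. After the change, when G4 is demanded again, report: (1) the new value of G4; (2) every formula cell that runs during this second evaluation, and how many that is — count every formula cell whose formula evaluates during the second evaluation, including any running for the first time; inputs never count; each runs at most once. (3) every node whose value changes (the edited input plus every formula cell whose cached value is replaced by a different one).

First evaluation (everything demanded from the output):
  E1 = IF(B10=0: B10=6 -> else branch B10) = 6
  E9 = MAX(6, -9) = 6
  H1 = 6 + -9 = -3
  H8 = ABS(6) = 6
  G4 = MAX(6, -3) = 6

Propagation after the edit:
  E1: runs — B10 6->7; B10 6->7; result 7.
  E9: runs — B10 6->7; result 7.
  H1: runs — E9 6->7; result -2.
  H8: runs — E1 6->7; result 7.
  G4: runs — H8 6->7; H1 -3->-2; result 7.

New value of G4: 7.
Formula cells that run: E1, E9, G4, H1, H8 — 5 in total.
Values that change: B10, E1, E9, G4, H1, H8.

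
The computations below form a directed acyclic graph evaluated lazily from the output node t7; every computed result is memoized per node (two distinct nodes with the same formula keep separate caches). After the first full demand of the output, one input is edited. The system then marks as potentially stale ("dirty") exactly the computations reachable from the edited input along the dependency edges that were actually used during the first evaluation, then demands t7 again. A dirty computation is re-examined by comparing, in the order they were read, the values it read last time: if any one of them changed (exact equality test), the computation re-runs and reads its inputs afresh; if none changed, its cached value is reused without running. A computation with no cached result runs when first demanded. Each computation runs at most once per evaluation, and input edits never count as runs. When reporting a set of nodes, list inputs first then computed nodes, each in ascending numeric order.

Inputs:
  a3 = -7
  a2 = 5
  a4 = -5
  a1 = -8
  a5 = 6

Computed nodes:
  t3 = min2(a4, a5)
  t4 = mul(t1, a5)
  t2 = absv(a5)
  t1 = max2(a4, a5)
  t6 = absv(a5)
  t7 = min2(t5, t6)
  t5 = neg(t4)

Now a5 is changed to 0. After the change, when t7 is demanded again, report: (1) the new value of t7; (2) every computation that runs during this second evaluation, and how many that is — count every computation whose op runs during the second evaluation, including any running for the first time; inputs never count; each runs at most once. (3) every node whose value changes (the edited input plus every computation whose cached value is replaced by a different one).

Demanding t7 again yields 0.
5 computations run: t1, t4, t5, t6, t7.
The nodes whose values change: a5, t1, t4, t5, t6, t7.

First demand of the output computes:
  t1 = max2(-5, 6) = 6
  t4 = mul(6, 6) = 36
  t5 = neg(36) = -36
  t6 = absv(6) = 6
  t7 = min2(-36, 6) = -36

After the edit, cleaning proceeds:
  t1: a read changed (a5 6->0) — executes, giving 0.
  t4: a read changed (t1 6->0; a5 6->0) — executes, giving 0.
  t5: a read changed (t4 36->0) — executes, giving 0.
  t6: a read changed (a5 6->0) — executes, giving 0.
  t7: a read changed (t5 -36->0; t6 6->0) — executes, giving 0.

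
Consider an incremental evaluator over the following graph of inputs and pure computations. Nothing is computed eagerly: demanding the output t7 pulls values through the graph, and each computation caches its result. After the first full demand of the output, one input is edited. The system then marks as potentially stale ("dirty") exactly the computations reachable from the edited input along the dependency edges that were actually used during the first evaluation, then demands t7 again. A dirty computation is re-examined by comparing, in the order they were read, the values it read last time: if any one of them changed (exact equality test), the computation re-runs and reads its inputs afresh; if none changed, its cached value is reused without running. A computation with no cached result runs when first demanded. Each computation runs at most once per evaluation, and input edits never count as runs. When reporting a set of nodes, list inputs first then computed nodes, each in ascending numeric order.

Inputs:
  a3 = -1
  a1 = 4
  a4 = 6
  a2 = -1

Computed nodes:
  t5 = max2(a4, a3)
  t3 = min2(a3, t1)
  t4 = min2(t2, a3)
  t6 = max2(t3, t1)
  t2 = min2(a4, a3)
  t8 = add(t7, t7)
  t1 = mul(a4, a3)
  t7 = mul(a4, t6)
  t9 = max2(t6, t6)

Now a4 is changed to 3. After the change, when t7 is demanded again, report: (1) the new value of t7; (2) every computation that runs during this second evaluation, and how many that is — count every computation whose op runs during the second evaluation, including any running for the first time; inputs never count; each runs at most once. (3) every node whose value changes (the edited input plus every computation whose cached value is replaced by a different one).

t7 now evaluates to -9.
Run set: t1, t3, t6, t7 (4 run).
Changed values: a4, t1, t3, t6, t7.

Initial pass — values computed on the first demand:
  t1 = mul(6, -1) = -6
  t3 = min2(-1, -6) = -6
  t6 = max2(-6, -6) = -6
  t7 = mul(6, -6) = -36

Second demand — change propagation:
  t1: re-runs because a4 6->3; new result -3.
  t3: re-runs because t1 -6->-3; new result -3.
  t6: re-runs because t3 -6->-3; t1 -6->-3; new result -3.
  t7: re-runs because a4 6->3; t6 -6->-3; new result -9.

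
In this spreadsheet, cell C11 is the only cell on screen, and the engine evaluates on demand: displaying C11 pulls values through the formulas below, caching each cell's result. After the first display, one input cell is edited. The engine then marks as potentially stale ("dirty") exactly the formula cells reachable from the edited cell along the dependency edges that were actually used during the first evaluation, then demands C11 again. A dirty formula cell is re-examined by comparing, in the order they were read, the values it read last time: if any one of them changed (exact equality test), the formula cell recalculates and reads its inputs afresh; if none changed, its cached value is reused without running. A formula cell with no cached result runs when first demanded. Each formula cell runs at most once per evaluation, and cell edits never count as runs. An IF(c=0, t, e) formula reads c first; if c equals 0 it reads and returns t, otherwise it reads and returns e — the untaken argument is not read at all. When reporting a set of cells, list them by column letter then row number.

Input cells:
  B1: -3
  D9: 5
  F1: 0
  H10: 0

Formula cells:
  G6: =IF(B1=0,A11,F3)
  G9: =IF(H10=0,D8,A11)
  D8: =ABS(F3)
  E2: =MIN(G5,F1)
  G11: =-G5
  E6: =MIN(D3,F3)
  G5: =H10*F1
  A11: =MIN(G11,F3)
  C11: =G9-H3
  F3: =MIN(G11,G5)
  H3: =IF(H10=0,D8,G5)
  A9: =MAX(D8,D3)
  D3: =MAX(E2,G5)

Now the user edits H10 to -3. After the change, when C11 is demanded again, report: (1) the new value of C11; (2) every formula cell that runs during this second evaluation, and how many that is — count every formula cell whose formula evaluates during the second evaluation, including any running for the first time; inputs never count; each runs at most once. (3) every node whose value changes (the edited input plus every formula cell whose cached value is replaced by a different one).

C11 now evaluates to 0.
Run set: A11, G5, G9, H3 (4 run).
Changed values: H10.
The important point: the flipped condition redirects demand; D8 is left stale, never re-checked.

Initial pass — values computed on the first demand:
  G5 = 0 * 0 = 0
  G11 = -(0) = 0
  F3 = MIN(0, 0) = 0
  D8 = ABS(0) = 0
  G9 = IF(H10=0: H10=0 -> then branch D8) = 0
  H3 = IF(H10=0: H10=0 -> then branch D8) = 0
  C11 = 0 - 0 = 0

Second demand — change propagation:
  G5: re-runs because H10 0->-3; new result 0 (unchanged).
  G11: re-examined; everything it read last time is the same (G5 unchanged) — cache 0 kept, no run.
  F3: re-examined; everything it read last time is the same (G11 unchanged, G5 unchanged) — cache 0 kept, no run.
  A11: newly demanded (no cache) — executes and yields 0.
  D8: dirty yet unreached — the second evaluation never asks for it.
  G9: re-runs because H10 0->-3; new result 0 (unchanged).
  H3: re-runs because H10 0->-3; new result 0 (unchanged).
  C11: re-examined; everything it read last time is the same (G9 unchanged, H3 unchanged) — cache 0 kept, no run.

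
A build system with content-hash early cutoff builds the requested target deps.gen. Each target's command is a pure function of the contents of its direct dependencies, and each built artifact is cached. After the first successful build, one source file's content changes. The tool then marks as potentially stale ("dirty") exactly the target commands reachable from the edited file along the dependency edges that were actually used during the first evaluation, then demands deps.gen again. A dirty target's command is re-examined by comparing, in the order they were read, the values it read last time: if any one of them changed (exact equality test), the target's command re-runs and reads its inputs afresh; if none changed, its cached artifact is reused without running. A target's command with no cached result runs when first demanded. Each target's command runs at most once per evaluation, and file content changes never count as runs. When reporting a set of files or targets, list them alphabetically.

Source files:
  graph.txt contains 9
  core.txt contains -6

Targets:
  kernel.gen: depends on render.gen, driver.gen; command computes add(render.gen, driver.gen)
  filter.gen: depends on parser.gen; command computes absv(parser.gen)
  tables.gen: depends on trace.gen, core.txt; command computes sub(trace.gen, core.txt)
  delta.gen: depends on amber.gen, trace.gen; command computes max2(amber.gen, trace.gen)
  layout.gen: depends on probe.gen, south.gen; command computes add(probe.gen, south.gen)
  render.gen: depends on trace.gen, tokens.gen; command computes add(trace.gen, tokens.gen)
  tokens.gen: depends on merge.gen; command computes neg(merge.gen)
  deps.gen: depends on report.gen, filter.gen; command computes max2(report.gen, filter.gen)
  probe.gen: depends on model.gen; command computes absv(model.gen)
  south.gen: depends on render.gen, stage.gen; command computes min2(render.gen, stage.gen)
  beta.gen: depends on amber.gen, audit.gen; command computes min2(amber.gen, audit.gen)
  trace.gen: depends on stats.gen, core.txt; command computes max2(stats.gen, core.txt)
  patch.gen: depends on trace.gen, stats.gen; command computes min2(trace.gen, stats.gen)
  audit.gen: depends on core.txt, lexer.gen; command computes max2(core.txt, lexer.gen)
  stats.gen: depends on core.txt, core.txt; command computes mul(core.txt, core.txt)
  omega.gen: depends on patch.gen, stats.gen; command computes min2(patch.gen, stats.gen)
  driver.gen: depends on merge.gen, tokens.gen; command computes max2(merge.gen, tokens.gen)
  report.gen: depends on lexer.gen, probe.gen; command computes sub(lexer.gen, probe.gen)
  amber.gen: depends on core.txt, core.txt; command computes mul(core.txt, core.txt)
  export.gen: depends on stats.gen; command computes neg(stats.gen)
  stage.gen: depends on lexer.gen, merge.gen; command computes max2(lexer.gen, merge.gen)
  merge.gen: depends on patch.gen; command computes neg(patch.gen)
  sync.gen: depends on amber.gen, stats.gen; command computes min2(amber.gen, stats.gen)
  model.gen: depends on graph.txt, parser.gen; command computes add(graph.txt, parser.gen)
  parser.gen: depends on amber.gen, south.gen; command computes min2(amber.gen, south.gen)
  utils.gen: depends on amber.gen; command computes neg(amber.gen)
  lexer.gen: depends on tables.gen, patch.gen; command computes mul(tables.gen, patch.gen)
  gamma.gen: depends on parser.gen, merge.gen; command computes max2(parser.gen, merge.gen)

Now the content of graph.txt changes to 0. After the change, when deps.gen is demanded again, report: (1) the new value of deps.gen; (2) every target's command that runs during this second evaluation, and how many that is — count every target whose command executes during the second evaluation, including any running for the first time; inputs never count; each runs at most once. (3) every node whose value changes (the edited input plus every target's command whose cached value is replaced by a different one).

New value of deps.gen: 1476.
Target commands that run: deps.gen, model.gen, probe.gen, report.gen — 4 in total.
Values that change: deps.gen, graph.txt, model.gen, probe.gen, report.gen.

First evaluation (everything demanded from the output):
  amber.gen = mul(-6, -6) = 36
  stats.gen = mul(-6, -6) = 36
  trace.gen = max2(36, -6) = 36
  patch.gen = min2(36, 36) = 36
  merge.gen = neg(36) = -36
  tables.gen = sub(36, -6) = 42
  lexer.gen = mul(42, 36) = 1512
  stage.gen = max2(1512, -36) = 1512
  tokens.gen = neg(-36) = 36
  render.gen = add(36, 36) = 72
  south.gen = min2(72, 1512) = 72
  parser.gen = min2(36, 72) = 36
  filter.gen = absv(36) = 36
  model.gen = add(9, 36) = 45
  probe.gen = absv(45) = 45
  report.gen = sub(1512, 45) = 1467
  deps.gen = max2(1467, 36) = 1467

Propagation after the edit:
  model.gen: runs — graph.txt 9->0; result 36.
  probe.gen: runs — model.gen 45->36; result 36.
  report.gen: runs — probe.gen 45->36; result 1476.
  deps.gen: runs — report.gen 1467->1476; result 1476.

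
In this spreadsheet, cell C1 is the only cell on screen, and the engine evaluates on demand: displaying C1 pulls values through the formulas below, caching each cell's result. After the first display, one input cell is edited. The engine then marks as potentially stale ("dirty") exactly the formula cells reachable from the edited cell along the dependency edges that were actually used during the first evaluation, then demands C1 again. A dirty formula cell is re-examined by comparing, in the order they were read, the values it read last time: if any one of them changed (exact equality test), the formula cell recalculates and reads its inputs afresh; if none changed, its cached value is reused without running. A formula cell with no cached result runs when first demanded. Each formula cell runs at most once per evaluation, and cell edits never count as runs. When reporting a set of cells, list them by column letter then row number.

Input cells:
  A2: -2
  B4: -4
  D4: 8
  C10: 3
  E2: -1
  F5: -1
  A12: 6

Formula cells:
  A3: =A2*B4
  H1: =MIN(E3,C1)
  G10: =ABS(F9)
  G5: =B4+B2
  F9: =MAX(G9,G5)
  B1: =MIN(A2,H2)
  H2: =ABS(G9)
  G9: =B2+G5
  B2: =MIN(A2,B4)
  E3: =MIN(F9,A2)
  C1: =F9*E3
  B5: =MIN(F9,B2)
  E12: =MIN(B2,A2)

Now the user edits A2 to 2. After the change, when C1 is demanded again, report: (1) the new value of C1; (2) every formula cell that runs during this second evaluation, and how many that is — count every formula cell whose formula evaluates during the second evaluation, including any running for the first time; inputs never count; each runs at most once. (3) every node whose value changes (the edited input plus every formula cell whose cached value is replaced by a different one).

C1 now evaluates to 64.
Run set: B2, E3 (2 run).
Changed values: A2.
The important point: at G5 every value read last time is unchanged, so the dirty flag clears without a run.

Initial pass — values computed on the first demand:
  B2 = MIN(-2, -4) = -4
  G5 = -4 + -4 = -8
  G9 = -4 + -8 = -12
  F9 = MAX(-12, -8) = -8
  E3 = MIN(-8, -2) = -8
  C1 = -8 * -8 = 64

Second demand — change propagation:
  B2: re-runs because A2 -2->2; new result -4 (unchanged).
  G5: re-examined; everything it read last time is the same (B4 unchanged, B2 unchanged) — cache -8 kept, no run.
  G9: re-examined; everything it read last time is the same (B2 unchanged, G5 unchanged) — cache -12 kept, no run.
  F9: re-examined; everything it read last time is the same (G9 unchanged, G5 unchanged) — cache -8 kept, no run.
  E3: re-runs because A2 -2->2; new result -8 (unchanged).
  C1: re-examined; everything it read last time is the same (F9 unchanged, E3 unchanged) — cache 64 kept, no run.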